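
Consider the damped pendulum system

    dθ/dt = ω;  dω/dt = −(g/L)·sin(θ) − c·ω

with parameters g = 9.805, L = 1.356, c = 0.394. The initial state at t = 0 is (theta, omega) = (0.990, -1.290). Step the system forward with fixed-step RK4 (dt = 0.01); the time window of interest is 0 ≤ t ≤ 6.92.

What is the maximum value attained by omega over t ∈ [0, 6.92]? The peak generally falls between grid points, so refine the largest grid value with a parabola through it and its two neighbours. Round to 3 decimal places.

max omega = 2.026

t=0.000: state=(0.990, -1.290)
step 1 (dt=0.01): k1=(-1.290, -5.537), k2=(-1.318, -5.500), k3=(-1.318, -5.500), k4=(-1.345, -5.462); state += dt/6·(k1+2k2+2k3+k4)
t=0.010: state=(0.977, -1.345)
t=0.020: state=(0.963, -1.399)
t=0.030: state=(0.949, -1.453)
continuing one RK4 step at a time; state shown every 25 steps (Δt=0.25):
t=0.250: state=(0.519, -2.360)
t=0.500: state=(-0.109, -2.478)
t=0.750: state=(-0.634, -1.591)
t=1.000: state=(-0.866, -0.233)
t=1.250: state=(-0.756, 1.067)
t=1.500: state=(-0.371, 1.902)
t=1.750: state=(0.126, 1.925)
t=2.000: state=(0.525, 1.167)
t=2.250: state=(0.679, 0.048)
t=2.500: state=(0.557, -0.982)
t=2.750: state=(0.227, -1.559)
t=3.000: state=(-0.165, -1.456)
t=3.250: state=(-0.452, -0.771)
t=3.500: state=(-0.531, 0.144)
t=3.750: state=(-0.392, 0.920)
t=4.000: state=(-0.108, 1.266)
t=4.250: state=(0.194, 1.061)
t=4.500: state=(0.388, 0.445)
t=4.750: state=(0.407, -0.288)
t=5.000: state=(0.259, -0.840)
t=5.250: state=(0.020, -1.003)
t=5.500: state=(-0.206, -0.736)
t=5.750: state=(-0.325, -0.195)
t=6.000: state=(-0.301, 0.372)
t=6.250: state=(-0.156, 0.738)
t=6.500: state=(0.039, 0.767)
t=6.750: state=(0.200, 0.477)
t=6.920: state=(0.256, 0.172)
largest grid value and its neighbours: omega(1.620)=2.02505, omega(1.630)=2.02597, omega(1.640)=2.02543
parabola through these three points peaks at t≈1.631 with omega≈2.02598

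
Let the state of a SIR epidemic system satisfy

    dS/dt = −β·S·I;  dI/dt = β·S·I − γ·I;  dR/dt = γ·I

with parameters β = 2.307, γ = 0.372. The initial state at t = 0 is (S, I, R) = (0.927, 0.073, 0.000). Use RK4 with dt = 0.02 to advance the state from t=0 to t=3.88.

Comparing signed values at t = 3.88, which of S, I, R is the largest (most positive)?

largest component: R

t=0.000: state=(0.927, 0.073, 0.000)
step 1 (dt=0.02): k1=(-0.156, 0.129, 0.027), k2=(-0.159, 0.131, 0.028), k3=(-0.159, 0.131, 0.028), k4=(-0.161, 0.133, 0.028); state += dt/6·(k1+2k2+2k3+k4)
t=0.020: state=(0.924, 0.076, 0.001)
t=0.040: state=(0.921, 0.078, 0.001)
t=0.060: state=(0.917, 0.081, 0.002)
continuing one RK4 step at a time; state shown every 10 steps (Δt=0.2):
t=0.200: state=(0.890, 0.103, 0.006)
t=0.400: state=(0.842, 0.143, 0.016)
t=0.600: state=(0.779, 0.193, 0.028)
t=0.800: state=(0.703, 0.252, 0.044)
t=1.000: state=(0.617, 0.317, 0.066)
t=1.200: state=(0.525, 0.383, 0.092)
t=1.400: state=(0.433, 0.444, 0.123)
t=1.600: state=(0.349, 0.493, 0.158)
t=1.800: state=(0.275, 0.529, 0.196)
t=2.000: state=(0.215, 0.549, 0.236)
t=2.200: state=(0.166, 0.557, 0.277)
t=2.400: state=(0.129, 0.553, 0.318)
t=2.600: state=(0.100, 0.541, 0.359)
t=2.800: state=(0.078, 0.523, 0.399)
t=3.000: state=(0.062, 0.501, 0.437)
t=3.200: state=(0.049, 0.477, 0.473)
t=3.400: state=(0.040, 0.452, 0.508)
t=3.600: state=(0.032, 0.427, 0.541)
t=3.800: state=(0.027, 0.402, 0.571)
t=3.880: state=(0.025, 0.392, 0.583)
compare at T: S=0.025, I=0.392, R=0.583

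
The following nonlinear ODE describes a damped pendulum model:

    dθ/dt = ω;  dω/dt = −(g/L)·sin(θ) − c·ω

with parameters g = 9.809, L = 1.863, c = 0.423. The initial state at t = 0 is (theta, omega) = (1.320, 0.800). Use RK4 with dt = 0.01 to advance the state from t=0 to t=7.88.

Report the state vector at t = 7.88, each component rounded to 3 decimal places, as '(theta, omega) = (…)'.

(theta, omega) = (-0.087, 0.571)

t=0.000: state=(1.320, 0.800)
step 1 (dt=0.01): k1=(0.800, -5.439), k2=(0.773, -5.433), k3=(0.773, -5.432), k4=(0.746, -5.426); state += dt/6·(k1+2k2+2k3+k4)
t=0.010: state=(1.328, 0.746)
t=0.020: state=(1.335, 0.691)
t=0.030: state=(1.342, 0.637)
continuing one RK4 step at a time; state shown every 50 steps (Δt=0.5):
t=0.500: state=(1.083, -1.630)
t=1.000: state=(-0.051, -2.455)
t=1.500: state=(-0.916, -0.740)
t=2.000: state=(-0.751, 1.280)
t=2.500: state=(0.106, 1.777)
t=3.000: state=(0.691, 0.380)
t=3.500: state=(0.476, -1.111)
t=4.000: state=(-0.181, -1.224)
t=4.500: state=(-0.525, -0.051)
t=5.000: state=(-0.265, 0.950)
t=5.500: state=(0.221, 0.782)
t=6.000: state=(0.383, -0.169)
t=6.500: state=(0.115, -0.765)
t=7.000: state=(-0.223, -0.445)
t=7.500: state=(-0.261, 0.281)
t=7.880: state=(-0.087, 0.571)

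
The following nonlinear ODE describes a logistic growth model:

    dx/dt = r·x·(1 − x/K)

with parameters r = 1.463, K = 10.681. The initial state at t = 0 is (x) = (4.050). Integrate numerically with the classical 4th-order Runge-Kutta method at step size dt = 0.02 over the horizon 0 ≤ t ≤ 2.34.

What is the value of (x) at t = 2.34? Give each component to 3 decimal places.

t=0.000: state=(4.050)
step 1 (dt=0.02): k1=(3.678), k2=(3.691), k3=(3.691), k4=(3.704); state += dt/6·(k1+2k2+2k3+k4)
t=0.020: state=(4.124)
t=0.040: state=(4.198)
t=0.060: state=(4.273)
continuing one RK4 step at a time; state shown every 5 steps (Δt=0.1):
t=0.100: state=(4.424)
t=0.200: state=(4.807)
t=0.300: state=(5.196)
t=0.400: state=(5.586)
t=0.500: state=(5.974)
t=0.600: state=(6.355)
t=0.700: state=(6.726)
t=0.800: state=(7.083)
t=0.900: state=(7.423)
t=1.000: state=(7.745)
t=1.100: state=(8.046)
t=1.200: state=(8.325)
t=1.300: state=(8.583)
t=1.400: state=(8.819)
t=1.500: state=(9.033)
t=1.600: state=(9.227)
t=1.700: state=(9.401)
t=1.800: state=(9.557)
t=1.900: state=(9.696)
t=2.000: state=(9.819)
t=2.100: state=(9.928)
t=2.200: state=(10.024)
t=2.300: state=(10.109)
t=2.340: state=(10.140)

(x) = (10.140)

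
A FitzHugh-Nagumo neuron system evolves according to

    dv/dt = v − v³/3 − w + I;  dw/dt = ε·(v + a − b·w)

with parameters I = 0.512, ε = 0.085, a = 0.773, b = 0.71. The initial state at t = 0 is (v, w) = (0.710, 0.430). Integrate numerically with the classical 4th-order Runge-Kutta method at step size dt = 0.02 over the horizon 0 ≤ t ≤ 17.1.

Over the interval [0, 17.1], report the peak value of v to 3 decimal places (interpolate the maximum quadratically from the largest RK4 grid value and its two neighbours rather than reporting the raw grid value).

max v = 1.597

t=0.000: state=(0.710, 0.430)
step 1 (dt=0.02): k1=(0.673, 0.100), k2=(0.675, 0.101), k3=(0.675, 0.101), k4=(0.677, 0.101); state += dt/6·(k1+2k2+2k3+k4)
t=0.020: state=(0.723, 0.432)
t=0.040: state=(0.737, 0.434)
t=0.060: state=(0.751, 0.436)
continuing one RK4 step at a time; state shown every 50 steps (Δt=1):
t=1.000: state=(1.359, 0.556)
t=2.000: state=(1.592, 0.712)
t=3.000: state=(1.567, 0.865)
t=4.000: state=(1.483, 1.004)
t=5.000: state=(1.380, 1.127)
t=6.000: state=(1.261, 1.234)
t=7.000: state=(1.118, 1.323)
t=8.000: state=(0.932, 1.394)
t=9.000: state=(0.649, 1.443)
t=10.000: state=(0.080, 1.455)
t=11.000: state=(-1.226, 1.391)
t=12.000: state=(-1.971, 1.231)
t=13.000: state=(-1.975, 1.059)
t=14.000: state=(-1.922, 0.900)
t=15.000: state=(-1.866, 0.755)
t=16.000: state=(-1.810, 0.623)
t=17.000: state=(-1.755, 0.503)
t=17.100: state=(-1.749, 0.492)
largest grid value and its neighbours: v(2.240)=1.59717, v(2.260)=1.59718, v(2.280)=1.59712
parabola through these three points peaks at t≈2.251 with v≈1.59718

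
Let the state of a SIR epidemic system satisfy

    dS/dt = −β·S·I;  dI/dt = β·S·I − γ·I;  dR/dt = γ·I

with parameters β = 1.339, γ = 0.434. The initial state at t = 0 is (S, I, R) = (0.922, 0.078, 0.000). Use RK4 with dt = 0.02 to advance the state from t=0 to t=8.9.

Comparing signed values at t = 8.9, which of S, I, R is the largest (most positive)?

largest component: R

t=0.000: state=(0.922, 0.078, 0.000)
step 1 (dt=0.02): k1=(-0.096, 0.062, 0.034), k2=(-0.097, 0.063, 0.034), k3=(-0.097, 0.063, 0.034), k4=(-0.098, 0.063, 0.034); state += dt/6·(k1+2k2+2k3+k4)
t=0.020: state=(0.920, 0.079, 0.001)
t=0.040: state=(0.918, 0.081, 0.001)
t=0.060: state=(0.916, 0.082, 0.002)
continuing one RK4 step at a time; state shown every 25 steps (Δt=0.5):
t=0.500: state=(0.865, 0.114, 0.021)
t=1.000: state=(0.789, 0.160, 0.050)
t=1.500: state=(0.697, 0.212, 0.091)
t=2.000: state=(0.594, 0.263, 0.142)
t=2.500: state=(0.491, 0.305, 0.204)
t=3.000: state=(0.397, 0.330, 0.274)
t=3.500: state=(0.317, 0.337, 0.346)
t=4.000: state=(0.253, 0.328, 0.419)
t=4.500: state=(0.205, 0.308, 0.488)
t=5.000: state=(0.168, 0.280, 0.552)
t=5.500: state=(0.141, 0.250, 0.609)
t=6.000: state=(0.120, 0.220, 0.660)
t=6.500: state=(0.105, 0.191, 0.705)
t=7.000: state=(0.093, 0.164, 0.743)
t=7.500: state=(0.084, 0.140, 0.776)
t=8.000: state=(0.077, 0.119, 0.804)
t=8.500: state=(0.072, 0.101, 0.828)
t=8.900: state=(0.068, 0.088, 0.844)
compare at T: S=0.068, I=0.088, R=0.844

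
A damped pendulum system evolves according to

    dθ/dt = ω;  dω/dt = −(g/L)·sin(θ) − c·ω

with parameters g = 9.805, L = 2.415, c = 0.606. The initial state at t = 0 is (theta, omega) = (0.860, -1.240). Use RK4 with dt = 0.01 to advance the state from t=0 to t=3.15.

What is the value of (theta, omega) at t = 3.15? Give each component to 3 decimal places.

(theta, omega) = (0.353, -0.379)

t=0.000: state=(0.860, -1.240)
step 1 (dt=0.01): k1=(-1.240, -2.325), k2=(-1.252, -2.302), k3=(-1.252, -2.302), k4=(-1.263, -2.278); state += dt/6·(k1+2k2+2k3+k4)
t=0.010: state=(0.847, -1.263)
t=0.020: state=(0.835, -1.286)
t=0.030: state=(0.822, -1.308)
continuing one RK4 step at a time; state shown every 20 steps (Δt=0.2):
t=0.200: state=(0.572, -1.601)
t=0.400: state=(0.236, -1.716)
t=0.600: state=(-0.097, -1.569)
t=0.800: state=(-0.377, -1.205)
t=1.000: state=(-0.570, -0.712)
t=1.200: state=(-0.659, -0.184)
t=1.400: state=(-0.646, 0.306)
t=1.600: state=(-0.543, 0.703)
t=1.800: state=(-0.374, 0.963)
t=2.000: state=(-0.169, 1.057)
t=2.200: state=(0.038, 0.984)
t=2.400: state=(0.215, 0.771)
t=2.600: state=(0.340, 0.469)
t=2.800: state=(0.401, 0.134)
t=3.000: state=(0.395, -0.181)
t=3.150: state=(0.353, -0.379)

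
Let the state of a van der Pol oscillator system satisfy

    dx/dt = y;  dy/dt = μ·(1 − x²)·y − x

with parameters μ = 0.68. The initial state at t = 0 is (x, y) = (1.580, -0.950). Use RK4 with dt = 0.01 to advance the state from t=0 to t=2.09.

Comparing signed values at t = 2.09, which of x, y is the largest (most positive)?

largest component: y

t=0.000: state=(1.580, -0.950)
step 1 (dt=0.01): k1=(-0.950, -0.613), k2=(-0.953, -0.615), k3=(-0.953, -0.615), k4=(-0.956, -0.617); state += dt/6·(k1+2k2+2k3+k4)
t=0.010: state=(1.570, -0.956)
t=0.020: state=(1.561, -0.962)
t=0.030: state=(1.551, -0.969)
continuing one RK4 step at a time; state shown every 10 steps (Δt=0.1):
t=0.100: state=(1.482, -1.013)
t=0.200: state=(1.377, -1.082)
t=0.300: state=(1.265, -1.157)
t=0.400: state=(1.145, -1.241)
t=0.500: state=(1.017, -1.334)
t=0.600: state=(0.878, -1.439)
t=0.700: state=(0.729, -1.555)
t=0.800: state=(0.567, -1.683)
t=0.900: state=(0.392, -1.823)
t=1.000: state=(0.202, -1.970)
t=1.100: state=(-0.003, -2.117)
t=1.200: state=(-0.221, -2.252)
t=1.300: state=(-0.452, -2.357)
t=1.400: state=(-0.691, -2.409)
t=1.500: state=(-0.931, -2.383)
t=1.600: state=(-1.164, -2.262)
t=1.700: state=(-1.380, -2.043)
t=1.800: state=(-1.570, -1.743)
t=1.900: state=(-1.727, -1.394)
t=2.000: state=(-1.849, -1.034)
t=2.090: state=(-1.928, -0.726)
compare at T: x=-1.928, y=-0.726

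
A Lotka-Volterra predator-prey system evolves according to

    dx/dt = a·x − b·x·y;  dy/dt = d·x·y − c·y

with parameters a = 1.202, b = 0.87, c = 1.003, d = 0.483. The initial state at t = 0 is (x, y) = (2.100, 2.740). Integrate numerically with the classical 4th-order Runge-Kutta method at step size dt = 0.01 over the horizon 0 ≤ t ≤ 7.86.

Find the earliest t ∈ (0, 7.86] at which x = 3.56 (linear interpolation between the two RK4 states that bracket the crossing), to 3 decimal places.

t = 4.381

t=0.000: state=(2.100, 2.740)
step 1 (dt=0.01): k1=(-2.482, 0.031), k2=(-2.467, 0.015), k3=(-2.467, 0.015), k4=(-2.453, -0.002); state += dt/6·(k1+2k2+2k3+k4)
t=0.010: state=(2.075, 2.740)
t=0.020: state=(2.051, 2.740)
t=0.030: state=(2.027, 2.739)
continuing one RK4 step at a time; state shown every 50 steps (Δt=0.5):
t=0.500: state=(1.217, 2.443)
t=1.000: state=(0.864, 1.888)
t=1.500: state=(0.776, 1.389)
t=2.000: state=(0.843, 1.020)
t=2.500: state=(1.045, 0.774)
t=3.000: state=(1.409, 0.628)
t=3.500: state=(1.987, 0.570)
t=4.000: state=(2.814, 0.614)
t=4.380: state=(3.557, 0.752)
next step: t=4.390: state=(3.577, 0.757) — x has crossed 3.56
linear interpolation between t=4.380 (3.55750) and t=4.390 (3.57696) → t≈4.381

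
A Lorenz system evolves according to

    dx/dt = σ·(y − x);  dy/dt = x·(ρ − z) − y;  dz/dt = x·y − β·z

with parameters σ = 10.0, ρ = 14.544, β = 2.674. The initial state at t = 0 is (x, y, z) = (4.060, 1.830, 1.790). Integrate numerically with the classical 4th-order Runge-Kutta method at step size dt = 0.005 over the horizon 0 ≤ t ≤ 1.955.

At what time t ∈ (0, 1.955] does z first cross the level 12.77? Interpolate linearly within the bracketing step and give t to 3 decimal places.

t=0.000: state=(4.060, 1.830, 1.790)
step 1 (dt=0.005): k1=(-22.300, 49.951, 2.643), k2=(-20.494, 49.089, 3.024), k3=(-20.560, 49.145, 3.021), k4=(-18.815, 48.335, 3.387); state += dt/6·(k1+2k2+2k3+k4)
t=0.005: state=(3.957, 2.076, 1.805)
t=0.010: state=(3.871, 2.314, 1.824)
t=0.015: state=(3.801, 2.545, 1.846)
continuing one RK4 step at a time; state shown every 20 steps (Δt=0.1):
t=0.100: state=(4.268, 6.171, 2.772)
t=0.200: state=(7.210, 10.956, 6.507)
t=0.275: state=(10.014, 13.278, 12.693)
next step: t=0.280: state=(10.173, 13.293, 13.191) — z has crossed 12.77
linear interpolation between t=0.275 (12.69298) and t=0.280 (13.19058) → t≈0.276

t = 0.276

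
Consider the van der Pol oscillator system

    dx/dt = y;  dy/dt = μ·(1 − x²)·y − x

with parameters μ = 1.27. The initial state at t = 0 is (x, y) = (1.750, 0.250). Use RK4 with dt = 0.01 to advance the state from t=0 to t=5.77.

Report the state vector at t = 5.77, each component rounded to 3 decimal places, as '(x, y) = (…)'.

(x, y) = (0.609, 2.882)

t=0.000: state=(1.750, 0.250)
step 1 (dt=0.01): k1=(0.250, -2.405), k2=(0.238, -2.376), k3=(0.238, -2.376), k4=(0.226, -2.347); state += dt/6·(k1+2k2+2k3+k4)
t=0.010: state=(1.752, 0.226)
t=0.020: state=(1.755, 0.203)
t=0.030: state=(1.756, 0.180)
continuing one RK4 step at a time; state shown every 20 steps (Δt=0.2):
t=0.200: state=(1.759, -0.126)
t=0.400: state=(1.710, -0.348)
t=0.600: state=(1.625, -0.490)
t=0.800: state=(1.516, -0.601)
t=1.000: state=(1.385, -0.708)
t=1.200: state=(1.231, -0.831)
t=1.400: state=(1.050, -0.990)
t=1.600: state=(0.832, -1.209)
t=1.800: state=(0.560, -1.525)
t=2.000: state=(0.212, -1.975)
t=2.200: state=(-0.238, -2.537)
t=2.400: state=(-0.792, -2.934)
t=2.600: state=(-1.360, -2.584)
t=2.800: state=(-1.774, -1.495)
t=3.000: state=(-1.967, -0.505)
t=3.200: state=(-2.006, 0.043)
t=3.400: state=(-1.969, 0.301)
t=3.600: state=(-1.895, 0.430)
t=3.800: state=(-1.800, 0.510)
t=4.000: state=(-1.692, 0.576)
t=4.200: state=(-1.569, 0.646)
t=4.400: state=(-1.432, 0.728)
t=4.600: state=(-1.277, 0.834)
t=4.800: state=(-1.097, 0.977)
t=5.000: state=(-0.882, 1.181)
t=5.200: state=(-0.618, 1.476)
t=5.400: state=(-0.283, 1.903)
t=5.600: state=(0.152, 2.460)
t=5.770: state=(0.609, 2.882)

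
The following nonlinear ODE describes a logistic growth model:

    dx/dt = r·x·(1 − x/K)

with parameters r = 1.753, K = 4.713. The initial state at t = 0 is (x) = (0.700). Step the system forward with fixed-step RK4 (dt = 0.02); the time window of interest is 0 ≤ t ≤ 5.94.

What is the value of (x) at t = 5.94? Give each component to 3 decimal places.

t=0.000: state=(0.700)
step 1 (dt=0.02): k1=(1.045), k2=(1.058), k3=(1.058), k4=(1.071); state += dt/6·(k1+2k2+2k3+k4)
t=0.020: state=(0.721)
t=0.040: state=(0.743)
t=0.060: state=(0.765)
continuing one RK4 step at a time; state shown every 10 steps (Δt=0.2):
t=0.200: state=(0.936)
t=0.400: state=(1.226)
t=0.600: state=(1.570)
t=0.800: state=(1.955)
t=1.000: state=(2.364)
t=1.200: state=(2.773)
t=1.400: state=(3.158)
t=1.600: state=(3.499)
t=1.800: state=(3.788)
t=2.000: state=(4.021)
t=2.200: state=(4.204)
t=2.400: state=(4.342)
t=2.600: state=(4.446)
t=2.800: state=(4.522)
t=3.000: state=(4.577)
t=3.200: state=(4.616)
t=3.400: state=(4.644)
t=3.600: state=(4.664)
t=3.800: state=(4.679)
t=4.000: state=(4.689)
t=4.200: state=(4.696)
t=4.400: state=(4.701)
t=4.600: state=(4.705)
t=4.800: state=(4.707)
t=5.000: state=(4.709)
t=5.200: state=(4.710)
t=5.400: state=(4.711)
t=5.600: state=(4.712)
t=5.800: state=(4.712)
t=5.940: state=(4.712)

(x) = (4.712)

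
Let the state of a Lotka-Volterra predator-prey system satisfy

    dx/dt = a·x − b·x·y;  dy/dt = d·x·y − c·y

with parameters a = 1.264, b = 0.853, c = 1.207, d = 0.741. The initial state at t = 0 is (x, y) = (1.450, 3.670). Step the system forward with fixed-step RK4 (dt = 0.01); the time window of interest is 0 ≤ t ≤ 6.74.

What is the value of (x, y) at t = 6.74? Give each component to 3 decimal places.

(x, y) = (0.431, 1.689)

t=0.000: state=(1.450, 3.670)
step 1 (dt=0.01): k1=(-2.706, -0.486), k2=(-2.678, -0.523), k3=(-2.678, -0.523), k4=(-2.650, -0.558); state += dt/6·(k1+2k2+2k3+k4)
t=0.010: state=(1.423, 3.665)
t=0.020: state=(1.397, 3.659)
t=0.030: state=(1.371, 3.652)
continuing one RK4 step at a time; state shown every 25 steps (Δt=0.25):
t=0.250: state=(0.934, 3.369)
t=0.500: state=(0.657, 2.879)
t=0.750: state=(0.515, 2.370)
t=1.000: state=(0.448, 1.914)
t=1.250: state=(0.426, 1.534)
t=1.500: state=(0.436, 1.228)
t=1.750: state=(0.473, 0.988)
t=2.000: state=(0.536, 0.802)
t=2.250: state=(0.630, 0.660)
t=2.500: state=(0.759, 0.555)
t=2.750: state=(0.933, 0.480)
t=3.000: state=(1.162, 0.430)
t=3.250: state=(1.459, 0.405)
t=3.500: state=(1.836, 0.406)
t=3.750: state=(2.302, 0.440)
t=4.000: state=(2.853, 0.524)
t=4.250: state=(3.444, 0.694)
t=4.500: state=(3.949, 1.021)
t=4.750: state=(4.116, 1.606)
t=5.000: state=(3.670, 2.467)
t=5.250: state=(2.706, 3.308)
t=5.500: state=(1.743, 3.680)
t=5.750: state=(1.101, 3.523)
t=6.000: state=(0.745, 3.080)
t=6.250: state=(0.560, 2.566)
t=6.500: state=(0.468, 2.085)
t=6.740: state=(0.431, 1.689)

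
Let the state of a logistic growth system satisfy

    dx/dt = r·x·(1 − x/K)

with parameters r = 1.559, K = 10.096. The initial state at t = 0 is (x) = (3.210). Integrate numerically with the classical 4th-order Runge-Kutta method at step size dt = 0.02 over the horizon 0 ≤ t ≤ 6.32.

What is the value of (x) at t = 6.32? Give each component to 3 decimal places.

(x) = (10.095)

t=0.000: state=(3.210)
step 1 (dt=0.02): k1=(3.413), k2=(3.432), k3=(3.433), k4=(3.451); state += dt/6·(k1+2k2+2k3+k4)
t=0.020: state=(3.279)
t=0.040: state=(3.348)
t=0.060: state=(3.418)
continuing one RK4 step at a time; state shown every 25 steps (Δt=0.5):
t=0.500: state=(5.089)
t=1.000: state=(6.957)
t=1.500: state=(8.365)
t=2.000: state=(9.221)
t=2.500: state=(9.675)
t=3.000: state=(9.898)
t=3.500: state=(10.004)
t=4.000: state=(10.054)
t=4.500: state=(10.077)
t=5.000: state=(10.087)
t=5.500: state=(10.092)
t=6.000: state=(10.094)
t=6.320: state=(10.095)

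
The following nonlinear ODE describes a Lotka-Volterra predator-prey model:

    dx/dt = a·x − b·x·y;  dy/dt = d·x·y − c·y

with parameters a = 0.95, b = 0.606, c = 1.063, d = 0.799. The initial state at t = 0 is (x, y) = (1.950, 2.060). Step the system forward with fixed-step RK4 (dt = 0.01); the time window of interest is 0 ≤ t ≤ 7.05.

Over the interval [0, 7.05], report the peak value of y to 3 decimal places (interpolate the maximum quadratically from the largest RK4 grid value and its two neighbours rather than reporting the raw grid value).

t=0.000: state=(1.950, 2.060)
step 1 (dt=0.01): k1=(-0.582, 1.020), k2=(-0.587, 1.018), k3=(-0.587, 1.017), k4=(-0.592, 1.015); state += dt/6·(k1+2k2+2k3+k4)
t=0.010: state=(1.944, 2.070)
t=0.020: state=(1.938, 2.080)
t=0.030: state=(1.932, 2.090)
continuing one RK4 step at a time; state shown every 25 steps (Δt=0.25):
t=0.250: state=(1.777, 2.293)
t=0.500: state=(1.571, 2.457)
t=0.750: state=(1.364, 2.524)
t=1.000: state=(1.181, 2.494)
t=1.250: state=(1.034, 2.384)
t=1.500: state=(0.925, 2.221)
t=1.750: state=(0.850, 2.032)
t=2.000: state=(0.804, 1.837)
t=2.250: state=(0.783, 1.649)
t=2.500: state=(0.783, 1.478)
t=2.750: state=(0.803, 1.327)
t=3.000: state=(0.842, 1.199)
t=3.250: state=(0.897, 1.093)
t=3.500: state=(0.971, 1.010)
t=3.750: state=(1.062, 0.948)
t=4.000: state=(1.170, 0.908)
t=4.250: state=(1.295, 0.890)
t=4.500: state=(1.435, 0.896)
t=4.750: state=(1.585, 0.929)
t=5.000: state=(1.739, 0.992)
t=5.250: state=(1.884, 1.093)
t=5.500: state=(2.004, 1.236)
t=5.750: state=(2.078, 1.425)
t=6.000: state=(2.087, 1.659)
t=6.250: state=(2.019, 1.919)
t=6.500: state=(1.877, 2.173)
t=6.750: state=(1.685, 2.379)
t=7.000: state=(1.474, 2.500)
t=7.050: state=(1.433, 2.513)
largest grid value and its neighbours: y(0.780)=2.52570, y(0.790)=2.52582, y(0.800)=2.52579
parabola through these three points peaks at t≈0.793 with y≈2.52583

max y = 2.526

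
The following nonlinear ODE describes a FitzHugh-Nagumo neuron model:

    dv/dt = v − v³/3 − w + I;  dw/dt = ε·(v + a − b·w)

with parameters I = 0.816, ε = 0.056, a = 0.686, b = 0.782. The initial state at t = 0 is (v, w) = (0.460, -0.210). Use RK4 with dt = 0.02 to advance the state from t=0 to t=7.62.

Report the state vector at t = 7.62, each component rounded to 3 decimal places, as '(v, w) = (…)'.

(v, w) = (1.779, 0.766)

t=0.000: state=(0.460, -0.210)
step 1 (dt=0.02): k1=(1.454, 0.073), k2=(1.464, 0.074), k3=(1.464, 0.074), k4=(1.475, 0.075); state += dt/6·(k1+2k2+2k3+k4)
t=0.020: state=(0.489, -0.209)
t=0.040: state=(0.519, -0.207)
t=0.060: state=(0.549, -0.205)
continuing one RK4 step at a time; state shown every 25 steps (Δt=0.5):
t=0.500: state=(1.262, -0.163)
t=1.000: state=(1.839, -0.096)
t=1.500: state=(2.014, -0.021)
t=2.000: state=(2.035, 0.055)
t=2.500: state=(2.020, 0.129)
t=3.000: state=(1.998, 0.200)
t=3.500: state=(1.975, 0.270)
t=4.000: state=(1.951, 0.338)
t=4.500: state=(1.928, 0.403)
t=5.000: state=(1.904, 0.466)
t=5.500: state=(1.880, 0.528)
t=6.000: state=(1.857, 0.587)
t=6.500: state=(1.833, 0.644)
t=7.000: state=(1.809, 0.700)
t=7.500: state=(1.785, 0.753)
t=7.620: state=(1.779, 0.766)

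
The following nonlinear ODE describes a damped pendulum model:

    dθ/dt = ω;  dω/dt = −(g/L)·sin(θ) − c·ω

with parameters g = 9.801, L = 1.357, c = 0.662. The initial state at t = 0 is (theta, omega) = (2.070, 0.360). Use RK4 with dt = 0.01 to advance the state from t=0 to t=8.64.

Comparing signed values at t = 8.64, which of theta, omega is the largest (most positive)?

t=0.000: state=(2.070, 0.360)
step 1 (dt=0.01): k1=(0.360, -6.579), k2=(0.327, -6.551), k3=(0.327, -6.552), k4=(0.294, -6.525); state += dt/6·(k1+2k2+2k3+k4)
t=0.010: state=(2.073, 0.294)
t=0.020: state=(2.076, 0.229)
t=0.030: state=(2.078, 0.165)
continuing one RK4 step at a time; state shown every 50 steps (Δt=0.5):
t=0.500: state=(1.490, -2.615)
t=1.000: state=(-0.231, -3.437)
t=1.500: state=(-1.192, -0.190)
t=2.000: state=(-0.561, 2.344)
t=2.500: state=(0.552, 1.490)
t=3.000: state=(0.667, -0.946)
t=3.500: state=(-0.078, -1.565)
t=4.000: state=(-0.512, -0.010)
t=4.500: state=(-0.168, 1.121)
t=5.000: state=(0.296, 0.486)
t=5.500: state=(0.243, -0.602)
t=6.000: state=(-0.112, -0.601)
t=6.500: state=(-0.220, 0.188)
t=7.000: state=(-0.009, 0.509)
t=7.500: state=(0.155, 0.070)
t=8.000: state=(0.069, -0.337)
t=8.500: state=(-0.083, -0.186)
t=8.640: state=(-0.102, -0.078)
compare at T: theta=-0.102, omega=-0.078

largest component: omega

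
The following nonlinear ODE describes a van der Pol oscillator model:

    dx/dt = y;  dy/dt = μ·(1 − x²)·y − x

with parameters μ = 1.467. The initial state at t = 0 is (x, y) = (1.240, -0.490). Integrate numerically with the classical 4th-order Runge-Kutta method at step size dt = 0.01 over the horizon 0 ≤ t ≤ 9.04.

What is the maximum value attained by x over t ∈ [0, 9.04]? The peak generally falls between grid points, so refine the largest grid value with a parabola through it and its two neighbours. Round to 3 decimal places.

t=0.000: state=(1.240, -0.490)
step 1 (dt=0.01): k1=(-0.490, -0.854), k2=(-0.494, -0.852), k3=(-0.494, -0.852), k4=(-0.499, -0.851); state += dt/6·(k1+2k2+2k3+k4)
t=0.010: state=(1.235, -0.499)
t=0.020: state=(1.230, -0.507)
t=0.030: state=(1.225, -0.515)
continuing one RK4 step at a time; state shown every 50 steps (Δt=0.5):
t=0.500: state=(0.885, -0.958)
t=1.000: state=(0.202, -1.916)
t=1.500: state=(-1.113, -2.965)
t=2.000: state=(-1.959, -0.376)
t=2.500: state=(-1.901, 0.370)
t=3.000: state=(-1.672, 0.530)
t=3.500: state=(-1.368, 0.704)
t=4.000: state=(-0.937, 1.071)
t=4.500: state=(-0.195, 2.065)
t=5.000: state=(1.203, 3.033)
t=5.500: state=(2.001, 0.271)
t=6.000: state=(1.920, -0.381)
t=6.500: state=(1.691, -0.525)
t=7.000: state=(1.390, -0.691)
t=7.500: state=(0.971, -1.037)
t=8.000: state=(0.259, -1.968)
t=8.500: state=(-1.105, -3.118)
t=9.000: state=(-1.991, -0.380)
t=9.040: state=(-2.004, -0.246)
largest grid value and its neighbours: x(5.600)=2.01469, x(5.610)=2.01470, x(5.620)=2.01452
parabola through these three points peaks at t≈5.606 with x≈2.01472

max x = 2.015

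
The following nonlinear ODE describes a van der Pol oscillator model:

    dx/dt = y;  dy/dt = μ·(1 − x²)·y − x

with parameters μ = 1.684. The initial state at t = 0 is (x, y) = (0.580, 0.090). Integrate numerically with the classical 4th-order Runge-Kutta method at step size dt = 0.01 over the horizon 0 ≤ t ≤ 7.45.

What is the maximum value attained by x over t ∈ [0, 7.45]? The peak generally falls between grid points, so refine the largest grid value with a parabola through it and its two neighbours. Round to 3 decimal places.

max x = 2.016

t=0.000: state=(0.580, 0.090)
step 1 (dt=0.01): k1=(0.090, -0.479), k2=(0.088, -0.483), k3=(0.088, -0.483), k4=(0.085, -0.486); state += dt/6·(k1+2k2+2k3+k4)
t=0.010: state=(0.581, 0.085)
t=0.020: state=(0.582, 0.080)
t=0.030: state=(0.582, 0.075)
continuing one RK4 step at a time; state shown every 25 steps (Δt=0.25):
t=0.250: state=(0.586, -0.050)
t=0.500: state=(0.552, -0.232)
t=0.750: state=(0.465, -0.468)
t=1.000: state=(0.311, -0.788)
t=1.250: state=(0.060, -1.241)
t=1.500: state=(-0.323, -1.837)
t=1.750: state=(-0.845, -2.254)
t=2.000: state=(-1.369, -1.755)
t=2.250: state=(-1.673, -0.691)
t=2.500: state=(-1.750, -0.009)
t=2.750: state=(-1.710, 0.290)
t=3.000: state=(-1.618, 0.432)
t=3.250: state=(-1.497, 0.532)
t=3.500: state=(-1.352, 0.636)
t=3.750: state=(-1.177, 0.775)
t=4.000: state=(-0.958, 0.990)
t=4.250: state=(-0.669, 1.357)
t=4.500: state=(-0.256, 2.013)
t=4.750: state=(0.370, 3.020)
t=5.000: state=(1.198, 3.283)
t=5.250: state=(1.821, 1.522)
t=5.500: state=(2.009, 0.191)
t=5.750: state=(1.993, -0.231)
t=6.000: state=(1.917, -0.358)
t=6.250: state=(1.819, -0.417)
t=6.500: state=(1.709, -0.466)
t=6.750: state=(1.586, -0.522)
t=7.000: state=(1.447, -0.596)
t=7.250: state=(1.285, -0.702)
t=7.450: state=(1.133, -0.826)
largest grid value and its neighbours: x(5.570)=2.01573, x(5.580)=2.01577, x(5.590)=2.01562
parabola through these three points peaks at t≈5.577 with x≈2.01578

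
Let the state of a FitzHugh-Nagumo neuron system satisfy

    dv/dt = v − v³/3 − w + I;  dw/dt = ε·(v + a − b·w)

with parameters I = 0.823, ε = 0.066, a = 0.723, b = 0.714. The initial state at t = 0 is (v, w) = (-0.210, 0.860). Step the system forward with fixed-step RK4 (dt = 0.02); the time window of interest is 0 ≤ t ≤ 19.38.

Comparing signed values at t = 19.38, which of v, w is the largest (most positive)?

t=0.000: state=(-0.210, 0.860)
step 1 (dt=0.02): k1=(-0.244, -0.007), k2=(-0.246, -0.007), k3=(-0.246, -0.007), k4=(-0.248, -0.007); state += dt/6·(k1+2k2+2k3+k4)
t=0.020: state=(-0.215, 0.860)
t=0.040: state=(-0.220, 0.860)
t=0.060: state=(-0.225, 0.860)
continuing one RK4 step at a time; state shown every 50 steps (Δt=1):
t=1.000: state=(-0.595, 0.843)
t=2.000: state=(-1.219, 0.792)
t=3.000: state=(-1.580, 0.710)
t=4.000: state=(-1.628, 0.619)
t=5.000: state=(-1.594, 0.533)
t=6.000: state=(-1.544, 0.454)
t=7.000: state=(-1.491, 0.382)
t=8.000: state=(-1.435, 0.317)
t=9.000: state=(-1.378, 0.258)
t=10.000: state=(-1.317, 0.206)
t=11.000: state=(-1.254, 0.160)
t=12.000: state=(-1.185, 0.121)
t=13.000: state=(-1.109, 0.088)
t=14.000: state=(-1.022, 0.062)
t=15.000: state=(-0.915, 0.043)
t=16.000: state=(-0.773, 0.033)
t=17.000: state=(-0.550, 0.035)
t=18.000: state=(-0.109, 0.057)
t=19.000: state=(0.926, 0.123)
t=19.380: state=(1.416, 0.168)
compare at T: v=1.416, w=0.168

largest component: v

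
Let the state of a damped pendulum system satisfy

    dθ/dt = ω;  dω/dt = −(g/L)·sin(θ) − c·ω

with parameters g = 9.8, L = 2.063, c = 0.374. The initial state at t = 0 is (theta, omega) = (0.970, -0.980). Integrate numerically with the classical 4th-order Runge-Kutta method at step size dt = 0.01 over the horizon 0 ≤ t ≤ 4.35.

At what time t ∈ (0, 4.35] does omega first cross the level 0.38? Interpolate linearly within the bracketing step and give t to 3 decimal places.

t = 1.403

t=0.000: state=(0.970, -0.980)
step 1 (dt=0.01): k1=(-0.980, -3.552), k2=(-0.998, -3.532), k3=(-0.998, -3.532), k4=(-1.015, -3.512); state += dt/6·(k1+2k2+2k3+k4)
t=0.010: state=(0.960, -1.015)
t=0.020: state=(0.950, -1.050)
t=0.030: state=(0.939, -1.085)
continuing one RK4 step at a time; state shown every 20 steps (Δt=0.2):
t=0.200: state=(0.709, -1.594)
t=0.400: state=(0.350, -1.942)
t=0.600: state=(-0.044, -1.938)
t=0.800: state=(-0.402, -1.590)
t=1.000: state=(-0.664, -1.003)
t=1.200: state=(-0.796, -0.312)
t=1.400: state=(-0.790, 0.370)
next step: t=1.410: state=(-0.786, 0.402) — omega has crossed 0.38
linear interpolation between t=1.400 (0.36988) and t=1.410 (0.40210) → t≈1.403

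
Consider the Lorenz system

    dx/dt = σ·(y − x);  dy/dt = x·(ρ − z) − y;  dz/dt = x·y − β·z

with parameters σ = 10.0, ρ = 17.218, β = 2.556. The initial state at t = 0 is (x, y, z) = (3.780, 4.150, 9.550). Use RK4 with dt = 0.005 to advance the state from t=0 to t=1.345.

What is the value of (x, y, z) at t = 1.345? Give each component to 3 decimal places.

(x, y, z) = (6.795, 4.122, 20.211)

t=0.000: state=(3.780, 4.150, 9.550)
step 1 (dt=0.005): k1=(3.700, 24.835, -8.723), k2=(4.228, 24.927, -8.393), k3=(4.217, 24.933, -8.389), k4=(4.736, 25.032, -8.054); state += dt/6·(k1+2k2+2k3+k4)
t=0.005: state=(3.801, 4.275, 9.508)
t=0.010: state=(3.827, 4.400, 9.469)
t=0.015: state=(3.858, 4.527, 9.434)
continuing one RK4 step at a time; state shown every 10 steps (Δt=0.05):
t=0.050: state=(4.199, 5.458, 9.299)
t=0.100: state=(5.005, 6.944, 9.522)
t=0.150: state=(6.113, 8.578, 10.411)
t=0.200: state=(7.423, 10.130, 12.155)
t=0.250: state=(8.728, 11.125, 14.775)
t=0.300: state=(9.684, 10.974, 17.856)
t=0.350: state=(9.908, 9.452, 20.485)
t=0.400: state=(9.237, 7.090, 21.778)
t=0.450: state=(7.894, 4.831, 21.553)
t=0.500: state=(6.333, 3.284, 20.300)
t=0.550: state=(4.944, 2.500, 18.612)
t=0.600: state=(3.918, 2.262, 16.862)
t=0.650: state=(3.278, 2.355, 15.221)
t=0.700: state=(2.973, 2.654, 13.757)
t=0.750: state=(2.940, 3.113, 12.503)
t=0.800: state=(3.135, 3.736, 11.488)
t=0.850: state=(3.538, 4.547, 10.756)
t=0.900: state=(4.146, 5.574, 10.376)
t=0.950: state=(4.966, 6.818, 10.457)
t=1.000: state=(5.989, 8.208, 11.141)
t=1.050: state=(7.153, 9.540, 12.559)
t=1.100: state=(8.305, 10.434, 14.714)
t=1.150: state=(9.178, 10.437, 17.290)
t=1.200: state=(9.473, 9.333, 19.603)
t=1.250: state=(9.030, 7.447, 20.928)
t=1.300: state=(7.980, 5.483, 20.997)
t=1.345: state=(6.795, 4.122, 20.211)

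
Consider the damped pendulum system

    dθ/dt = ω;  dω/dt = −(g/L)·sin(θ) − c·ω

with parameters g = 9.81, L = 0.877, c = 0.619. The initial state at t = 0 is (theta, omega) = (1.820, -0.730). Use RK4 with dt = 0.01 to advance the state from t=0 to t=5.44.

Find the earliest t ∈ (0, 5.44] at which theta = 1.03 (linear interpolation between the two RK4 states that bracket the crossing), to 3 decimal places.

t = 0.333

t=0.000: state=(1.820, -0.730)
step 1 (dt=0.01): k1=(-0.730, -10.388), k2=(-0.782, -10.366), k3=(-0.782, -10.367), k4=(-0.834, -10.346); state += dt/6·(k1+2k2+2k3+k4)
t=0.010: state=(1.812, -0.834)
t=0.020: state=(1.803, -0.937)
t=0.030: state=(1.793, -1.040)
continuing one RK4 step at a time; state shown every 20 steps (Δt=0.2):
t=0.200: state=(1.471, -2.727)
t=0.330: state=(1.042, -3.838)
next step: t=0.340: state=(1.003, -3.910) — theta has crossed 1.03
linear interpolation between t=0.330 (1.04168) and t=0.340 (1.00294) → t≈0.333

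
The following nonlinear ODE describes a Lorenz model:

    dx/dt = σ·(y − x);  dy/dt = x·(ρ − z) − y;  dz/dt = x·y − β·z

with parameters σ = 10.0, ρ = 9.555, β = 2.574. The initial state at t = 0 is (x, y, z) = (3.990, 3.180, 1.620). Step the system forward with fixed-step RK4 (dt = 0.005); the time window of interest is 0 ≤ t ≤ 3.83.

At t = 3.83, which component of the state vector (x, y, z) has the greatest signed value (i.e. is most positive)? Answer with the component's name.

t=0.000: state=(3.990, 3.180, 1.620)
step 1 (dt=0.005): k1=(-8.100, 28.481, 8.518), k2=(-7.185, 28.164, 8.682), k3=(-7.216, 28.181, 8.685), k4=(-6.330, 27.882, 8.849); state += dt/6·(k1+2k2+2k3+k4)
t=0.005: state=(3.954, 3.321, 1.663)
t=0.010: state=(3.927, 3.459, 1.708)
t=0.015: state=(3.907, 3.594, 1.755)
continuing one RK4 step at a time; state shown every 40 steps (Δt=0.2):
t=0.200: state=(6.067, 7.868, 5.435)
t=0.400: state=(7.558, 6.552, 12.452)
t=0.600: state=(3.960, 2.330, 11.083)
t=0.800: state=(2.244, 2.026, 7.500)
t=1.000: state=(2.563, 3.039, 5.385)
t=1.200: state=(4.074, 5.084, 5.356)
t=1.400: state=(6.078, 6.791, 8.294)
t=1.600: state=(5.912, 5.078, 10.939)
t=1.800: state=(4.044, 3.313, 9.584)
t=2.000: state=(3.370, 3.397, 7.530)
t=2.200: state=(3.958, 4.470, 6.723)
t=2.400: state=(5.126, 5.667, 7.745)
t=2.600: state=(5.598, 5.453, 9.535)
t=2.800: state=(4.785, 4.273, 9.623)
t=3.000: state=(4.054, 3.891, 8.445)
t=3.200: state=(4.140, 4.359, 7.632)
t=3.400: state=(4.752, 5.083, 7.885)
t=3.600: state=(5.187, 5.236, 8.839)
t=3.800: state=(4.932, 4.678, 9.238)
t=3.830: state=(4.854, 4.588, 9.206)
compare at T: x=4.854, y=4.588, z=9.206

largest component: z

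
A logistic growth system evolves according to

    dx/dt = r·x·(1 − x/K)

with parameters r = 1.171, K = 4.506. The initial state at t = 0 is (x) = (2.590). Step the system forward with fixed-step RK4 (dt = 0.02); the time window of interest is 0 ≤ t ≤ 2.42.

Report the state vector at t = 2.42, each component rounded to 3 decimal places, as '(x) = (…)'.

(x) = (4.318)

t=0.000: state=(2.590)
step 1 (dt=0.02): k1=(1.290), k2=(1.287), k3=(1.287), k4=(1.285); state += dt/6·(k1+2k2+2k3+k4)
t=0.020: state=(2.616)
t=0.040: state=(2.641)
t=0.060: state=(2.667)
continuing one RK4 step at a time; state shown every 5 steps (Δt=0.1):
t=0.100: state=(2.718)
t=0.200: state=(2.842)
t=0.300: state=(2.963)
t=0.400: state=(3.080)
t=0.500: state=(3.191)
t=0.600: state=(3.298)
t=0.700: state=(3.398)
t=0.800: state=(3.493)
t=0.900: state=(3.582)
t=1.000: state=(3.665)
t=1.100: state=(3.742)
t=1.200: state=(3.814)
t=1.300: state=(3.880)
t=1.400: state=(3.940)
t=1.500: state=(3.996)
t=1.600: state=(4.046)
t=1.700: state=(4.092)
t=1.800: state=(4.134)
t=1.900: state=(4.172)
t=2.000: state=(4.207)
t=2.100: state=(4.238)
t=2.200: state=(4.266)
t=2.300: state=(4.291)
t=2.400: state=(4.314)
t=2.420: state=(4.318)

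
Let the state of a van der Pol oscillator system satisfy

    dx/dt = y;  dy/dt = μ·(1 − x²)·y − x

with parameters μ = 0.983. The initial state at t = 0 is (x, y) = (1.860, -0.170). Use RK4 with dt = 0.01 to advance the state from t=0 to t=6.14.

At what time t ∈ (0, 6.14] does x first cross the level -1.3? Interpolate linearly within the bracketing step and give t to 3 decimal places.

t = 2.410

t=0.000: state=(1.860, -0.170)
step 1 (dt=0.01): k1=(-0.170, -1.449), k2=(-0.177, -1.431), k3=(-0.177, -1.431), k4=(-0.184, -1.414); state += dt/6·(k1+2k2+2k3+k4)
t=0.010: state=(1.858, -0.184)
t=0.020: state=(1.856, -0.198)
t=0.030: state=(1.854, -0.212)
continuing one RK4 step at a time; state shown every 20 steps (Δt=0.2):
t=0.200: state=(1.801, -0.401)
t=0.400: state=(1.705, -0.555)
t=0.600: state=(1.581, -0.678)
t=0.800: state=(1.434, -0.795)
t=1.000: state=(1.262, -0.927)
t=1.200: state=(1.061, -1.090)
t=1.400: state=(0.823, -1.304)
t=1.600: state=(0.534, -1.592)
t=1.800: state=(0.180, -1.965)
t=2.000: state=(-0.255, -2.379)
t=2.200: state=(-0.762, -2.637)
t=2.400: state=(-1.276, -2.402)
t=2.410: state=(-1.300, -2.374)
next step: t=2.420: state=(-1.324, -2.344) — x has crossed -1.3
linear interpolation between t=2.410 (-1.29995) and t=2.420 (-1.32354) → t≈2.410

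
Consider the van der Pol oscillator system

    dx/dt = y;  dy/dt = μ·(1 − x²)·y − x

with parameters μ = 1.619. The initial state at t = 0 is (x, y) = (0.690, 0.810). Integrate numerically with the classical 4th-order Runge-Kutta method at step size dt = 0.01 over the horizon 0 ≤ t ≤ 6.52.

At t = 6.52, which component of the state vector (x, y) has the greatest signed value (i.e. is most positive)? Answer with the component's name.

largest component: x

t=0.000: state=(0.690, 0.810)
step 1 (dt=0.01): k1=(0.810, -0.003), k2=(0.810, -0.014), k3=(0.810, -0.014), k4=(0.810, -0.026); state += dt/6·(k1+2k2+2k3+k4)
t=0.010: state=(0.698, 0.810)
t=0.020: state=(0.706, 0.809)
t=0.030: state=(0.714, 0.809)
continuing one RK4 step at a time; state shown every 25 steps (Δt=0.25):
t=0.250: state=(0.886, 0.732)
t=0.500: state=(1.043, 0.507)
t=0.750: state=(1.133, 0.206)
t=1.000: state=(1.147, -0.087)
t=1.250: state=(1.092, -0.346)
t=1.500: state=(0.975, -0.593)
t=1.750: state=(0.793, -0.879)
t=2.000: state=(0.526, -1.287)
t=2.250: state=(0.129, -1.938)
t=2.500: state=(-0.464, -2.805)
t=2.750: state=(-1.212, -2.901)
t=3.000: state=(-1.767, -1.403)
t=3.250: state=(-1.948, -0.211)
t=3.500: state=(-1.937, 0.224)
t=3.750: state=(-1.859, 0.373)
t=4.000: state=(-1.756, 0.447)
t=4.250: state=(-1.637, 0.508)
t=4.500: state=(-1.501, 0.579)
t=4.750: state=(-1.345, 0.676)
t=5.000: state=(-1.160, 0.818)
t=5.250: state=(-0.929, 1.045)
t=5.500: state=(-0.624, 1.434)
t=5.750: state=(-0.187, 2.117)
t=6.000: state=(0.462, 3.083)
t=6.250: state=(1.279, 3.112)
t=6.500: state=(1.850, 1.348)
t=6.520: state=(1.876, 1.208)
compare at T: x=1.876, y=1.208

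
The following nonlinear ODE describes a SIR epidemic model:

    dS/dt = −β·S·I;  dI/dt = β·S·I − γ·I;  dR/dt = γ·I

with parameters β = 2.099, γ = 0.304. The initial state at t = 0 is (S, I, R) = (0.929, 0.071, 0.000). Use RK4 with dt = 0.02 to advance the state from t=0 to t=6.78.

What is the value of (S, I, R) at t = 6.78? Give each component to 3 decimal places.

t=0.000: state=(0.929, 0.071, 0.000)
step 1 (dt=0.02): k1=(-0.138, 0.117, 0.022), k2=(-0.141, 0.119, 0.022), k3=(-0.141, 0.119, 0.022), k4=(-0.143, 0.120, 0.022); state += dt/6·(k1+2k2+2k3+k4)
t=0.020: state=(0.926, 0.073, 0.000)
t=0.040: state=(0.923, 0.076, 0.001)
t=0.060: state=(0.920, 0.078, 0.001)
continuing one RK4 step at a time; state shown every 25 steps (Δt=0.5):
t=0.500: state=(0.829, 0.154, 0.016)
t=1.000: state=(0.659, 0.291, 0.050)
t=1.500: state=(0.447, 0.447, 0.106)
t=2.000: state=(0.262, 0.555, 0.183)
t=2.500: state=(0.143, 0.586, 0.271)
t=3.000: state=(0.078, 0.563, 0.358)
t=3.500: state=(0.044, 0.515, 0.441)
t=4.000: state=(0.027, 0.459, 0.515)
t=4.500: state=(0.017, 0.403, 0.580)
t=5.000: state=(0.011, 0.351, 0.637)
t=5.500: state=(0.008, 0.305, 0.687)
t=6.000: state=(0.006, 0.264, 0.730)
t=6.500: state=(0.005, 0.228, 0.768)
t=6.780: state=(0.004, 0.210, 0.786)

(S, I, R) = (0.004, 0.210, 0.786)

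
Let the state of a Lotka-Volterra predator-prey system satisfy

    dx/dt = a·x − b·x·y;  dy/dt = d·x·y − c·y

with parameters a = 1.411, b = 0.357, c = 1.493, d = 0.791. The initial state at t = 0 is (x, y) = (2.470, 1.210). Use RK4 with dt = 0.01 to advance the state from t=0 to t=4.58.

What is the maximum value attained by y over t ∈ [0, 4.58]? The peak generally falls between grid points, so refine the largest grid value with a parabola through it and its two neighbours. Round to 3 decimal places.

max y = 9.535

t=0.000: state=(2.470, 1.210)
step 1 (dt=0.01): k1=(2.418, 0.558), k2=(2.428, 0.570), k3=(2.428, 0.570), k4=(2.437, 0.584); state += dt/6·(k1+2k2+2k3+k4)
t=0.010: state=(2.494, 1.216)
t=0.020: state=(2.519, 1.222)
t=0.030: state=(2.543, 1.228)
continuing one RK4 step at a time; state shown every 20 steps (Δt=0.2):
t=0.200: state=(2.988, 1.381)
t=0.400: state=(3.552, 1.718)
t=0.600: state=(4.084, 2.335)
t=0.800: state=(4.426, 3.409)
t=1.000: state=(4.348, 5.099)
t=1.200: state=(3.718, 7.208)
t=1.400: state=(2.756, 8.938)
t=1.600: state=(1.876, 9.535)
t=1.800: state=(1.275, 9.041)
t=2.000: state=(0.920, 7.958)
t=2.200: state=(0.722, 6.712)
t=2.400: state=(0.619, 5.531)
t=2.600: state=(0.574, 4.507)
t=2.800: state=(0.570, 3.658)
t=3.000: state=(0.597, 2.975)
t=3.200: state=(0.653, 2.435)
t=3.400: state=(0.739, 2.016)
t=3.600: state=(0.859, 1.696)
t=3.800: state=(1.018, 1.459)
t=4.000: state=(1.224, 1.291)
t=4.200: state=(1.486, 1.186)
t=4.400: state=(1.814, 1.141)
t=4.580: state=(2.173, 1.158)
largest grid value and its neighbours: y(1.590)=9.53415, y(1.600)=9.53469, y(1.610)=9.53242
parabola through these three points peaks at t≈1.597 with y≈9.53483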